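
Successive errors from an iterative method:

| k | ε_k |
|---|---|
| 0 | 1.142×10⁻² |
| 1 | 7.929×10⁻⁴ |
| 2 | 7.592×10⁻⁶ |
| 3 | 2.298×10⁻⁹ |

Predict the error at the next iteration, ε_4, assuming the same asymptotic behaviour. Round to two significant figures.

1.7e-15

First estimate the order: p ≈ ln(ε_3/ε_2) / ln(ε_2/ε_1) = ln(2.298×10⁻⁹/7.592×10⁻⁶)/ln(7.592×10⁻⁶/7.929×10⁻⁴) = ln(0.000302687)/ln(0.00957498) ≈ 1.7431.
Then ε_4 ≈ ε_3·(ε_3/ε_2)^p = 2.298×10⁻⁹·(0.000302687)^1.7431 = 2.298×10⁻⁹·7.34548e-07 ≈ 1.688e-15.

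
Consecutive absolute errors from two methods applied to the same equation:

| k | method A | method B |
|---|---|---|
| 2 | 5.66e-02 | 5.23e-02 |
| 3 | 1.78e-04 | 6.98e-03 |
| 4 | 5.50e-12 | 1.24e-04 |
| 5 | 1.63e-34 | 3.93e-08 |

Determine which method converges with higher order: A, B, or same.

Method A: p ≈ ln(1.63e-34/5.50e-12)/ln(5.50e-12/1.78e-04) ≈ 3.00.
Method B: p ≈ ln(3.93e-08/1.24e-04)/ln(1.24e-04/6.98e-03) ≈ 2.00.
Method A has the higher order (≈3.0 vs ≈2.0).

A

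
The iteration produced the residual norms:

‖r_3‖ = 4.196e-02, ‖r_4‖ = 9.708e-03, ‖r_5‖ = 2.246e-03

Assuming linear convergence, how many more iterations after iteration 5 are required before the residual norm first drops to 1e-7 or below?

Rate ρ ≈ ‖r_5‖/‖r_4‖ = 2.246e-03/9.708e-03 = 0.2314.
After j more steps, ‖r_{5+j}‖ ≈ 2.246e-03·ρ^j; need ρ^j ≤ 1e-7/2.246e-03 = 4.45236e-05.
j ≥ ln(4.45236e-05)/ln(0.2314) = -10.0195/-1.46361 = 6.846.
So 7 more iterations are needed.

7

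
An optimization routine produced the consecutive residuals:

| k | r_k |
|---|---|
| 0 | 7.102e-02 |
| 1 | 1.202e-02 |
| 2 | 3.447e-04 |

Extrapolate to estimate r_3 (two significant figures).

First estimate the order: p ≈ ln(r_2/r_1) / ln(r_1/r_0) = ln(3.447e-04/1.202e-02)/ln(1.202e-02/7.102e-02) = ln(0.0286772)/ln(0.169248) ≈ 1.9994.
Then r_3 ≈ r_2·(r_2/r_1)^p = 3.447e-04·(0.0286772)^1.9994 = 3.447e-04·0.000824136 ≈ 2.841e-07.

2.8e-7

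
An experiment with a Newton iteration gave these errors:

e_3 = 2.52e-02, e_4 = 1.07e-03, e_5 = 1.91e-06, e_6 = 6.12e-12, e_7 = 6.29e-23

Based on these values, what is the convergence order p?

2

Consecutive ratios: e_7/e_6 = 6.29e-23/6.12e-12 = 1.02778e-11, e_6/e_5 = 6.12e-12/1.91e-06 = 3.20419e-06.
p ≈ ln(1.02778e-11)/ln(3.20419e-06) = -25.3010/-12.6511 ≈ 2.00.
So the convergence is quadratic (order 2).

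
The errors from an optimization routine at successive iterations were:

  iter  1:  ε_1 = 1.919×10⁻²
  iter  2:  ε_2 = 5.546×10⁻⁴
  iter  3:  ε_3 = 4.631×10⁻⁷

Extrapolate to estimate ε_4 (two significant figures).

First estimate the order: p ≈ ln(ε_3/ε_2) / ln(ε_2/ε_1) = ln(4.631×10⁻⁷/5.546×10⁻⁴)/ln(5.546×10⁻⁴/1.919×10⁻²) = ln(0.000835016)/ln(0.0289005) ≈ 2.0001.
Then ε_4 ≈ ε_3·(ε_3/ε_2)^p = 4.631×10⁻⁷·(0.000835016)^2.0001 = 4.631×10⁻⁷·6.96758e-07 ≈ 3.227e-13.

3.2e-13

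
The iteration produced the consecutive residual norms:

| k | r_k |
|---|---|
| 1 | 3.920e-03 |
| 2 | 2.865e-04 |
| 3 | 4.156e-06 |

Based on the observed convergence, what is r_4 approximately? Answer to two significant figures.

4.4e-9

First estimate the order: p ≈ ln(r_3/r_2) / ln(r_2/r_1) = ln(4.156e-06/2.865e-04)/ln(2.865e-04/3.920e-03) = ln(0.0145061)/ln(0.0730867) ≈ 1.6181.
Then r_4 ≈ r_3·(r_3/r_2)^p = 4.156e-06·(0.0145061)^1.6181 = 4.156e-06·0.00105975 ≈ 4.404e-09.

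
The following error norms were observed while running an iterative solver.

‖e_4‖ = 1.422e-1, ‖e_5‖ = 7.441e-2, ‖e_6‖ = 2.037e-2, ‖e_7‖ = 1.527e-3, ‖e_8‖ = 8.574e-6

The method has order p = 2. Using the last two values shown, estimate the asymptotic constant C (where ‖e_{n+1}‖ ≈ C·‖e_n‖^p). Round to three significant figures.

3.68

C ≈ ‖e_8‖ / ‖e_7‖^2
  = 8.574e-6 / (1.527e-3)^2
  = 8.574e-6 / 2.33173e-06 ≈ 3.6771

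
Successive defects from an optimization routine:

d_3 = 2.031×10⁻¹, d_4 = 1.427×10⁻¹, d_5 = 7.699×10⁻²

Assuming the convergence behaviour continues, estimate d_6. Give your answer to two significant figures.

First estimate the order: p ≈ ln(d_5/d_4) / ln(d_4/d_3) = ln(7.699×10⁻²/1.427×10⁻¹)/ln(1.427×10⁻¹/2.031×10⁻¹) = ln(0.539523)/ln(0.70261) ≈ 1.7483.
Then d_6 ≈ d_5·(d_5/d_4)^p = 7.699×10⁻²·(0.539523)^1.7483 = 7.699×10⁻²·0.339995 ≈ 0.02618.

2.6e-2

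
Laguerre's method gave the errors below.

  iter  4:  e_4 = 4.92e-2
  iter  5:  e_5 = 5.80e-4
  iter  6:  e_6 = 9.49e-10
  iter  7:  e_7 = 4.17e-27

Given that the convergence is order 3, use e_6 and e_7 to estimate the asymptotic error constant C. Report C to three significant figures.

C ≈ e_7 / e_6^3
  = 4.17e-27 / (9.49e-10)^3
  = 4.17e-27 / 8.5467e-28 ≈ 4.8791

4.88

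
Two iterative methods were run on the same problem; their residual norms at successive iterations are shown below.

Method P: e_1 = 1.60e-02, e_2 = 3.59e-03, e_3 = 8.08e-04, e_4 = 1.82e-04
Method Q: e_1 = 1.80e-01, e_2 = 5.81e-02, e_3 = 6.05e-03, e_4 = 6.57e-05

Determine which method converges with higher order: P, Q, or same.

Method P: p ≈ ln(1.82e-04/8.08e-04)/ln(8.08e-04/3.59e-03) ≈ 1.00.
Method Q: p ≈ ln(6.57e-05/6.05e-03)/ln(6.05e-03/5.81e-02) ≈ 2.00.
Method Q has the higher order (≈2.0 vs ≈1.0).

Q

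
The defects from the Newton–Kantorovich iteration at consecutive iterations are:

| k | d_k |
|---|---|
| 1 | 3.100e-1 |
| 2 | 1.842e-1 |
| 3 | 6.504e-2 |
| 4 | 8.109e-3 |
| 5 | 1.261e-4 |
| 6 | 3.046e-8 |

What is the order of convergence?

2

Consecutive ratios: d_6/d_5 = 3.046e-8/1.261e-4 = 0.000241554, d_5/d_4 = 1.261e-4/8.109e-3 = 0.0155506.
p ≈ ln(0.000241554)/ln(0.0155506) = -8.3284/-4.1637 ≈ 2.00.
So the convergence is quadratic (order 2).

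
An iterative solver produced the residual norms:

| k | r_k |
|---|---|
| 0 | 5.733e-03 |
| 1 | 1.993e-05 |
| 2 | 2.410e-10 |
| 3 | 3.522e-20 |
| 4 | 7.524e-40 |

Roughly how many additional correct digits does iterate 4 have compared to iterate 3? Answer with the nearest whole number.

20

Digits gained ≈ log₁₀(r_3/r_4) = log₁₀(3.522e-20/7.524e-40) = log₁₀(4.68102e+19) ≈ 19.670.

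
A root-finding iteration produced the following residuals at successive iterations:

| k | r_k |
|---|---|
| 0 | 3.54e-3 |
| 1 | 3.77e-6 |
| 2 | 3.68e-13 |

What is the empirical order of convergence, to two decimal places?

p ≈ ln(r_2/r_1) / ln(r_1/r_0)
  = ln(3.68e-13/3.77e-6) / ln(3.77e-6/3.54e-3)
  = ln(9.76127e-08) / ln(0.00106497)
  = -16.14226 / -6.84481 ≈ 2.35832

2.36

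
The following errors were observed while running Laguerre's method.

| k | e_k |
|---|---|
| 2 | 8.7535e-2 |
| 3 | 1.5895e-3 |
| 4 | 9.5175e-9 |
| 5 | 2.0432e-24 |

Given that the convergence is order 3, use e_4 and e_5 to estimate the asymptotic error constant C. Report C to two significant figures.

C ≈ e_5 / e_4^3
  = 2.0432e-24 / (9.5175e-9)^3
  = 2.0432e-24 / 8.62122e-25 ≈ 2.37

2.4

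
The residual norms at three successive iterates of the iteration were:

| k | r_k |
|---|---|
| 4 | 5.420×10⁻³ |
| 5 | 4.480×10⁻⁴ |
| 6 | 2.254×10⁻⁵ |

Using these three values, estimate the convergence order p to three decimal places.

1.199

p ≈ ln(r_6/r_5) / ln(r_5/r_4)
  = ln(2.254×10⁻⁵/4.480×10⁻⁴) / ln(4.480×10⁻⁴/5.420×10⁻³)
  = ln(0.0503125) / ln(0.0826568)
  = -2.989502 / -2.493058 ≈ 1.199131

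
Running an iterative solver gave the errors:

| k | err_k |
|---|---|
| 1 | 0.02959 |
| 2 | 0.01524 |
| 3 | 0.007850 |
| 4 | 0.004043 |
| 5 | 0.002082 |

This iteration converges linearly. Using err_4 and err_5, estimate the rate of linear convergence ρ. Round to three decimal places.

ρ ≈ err_5/err_4 = 0.002082/0.004043 = 0.51496

0.515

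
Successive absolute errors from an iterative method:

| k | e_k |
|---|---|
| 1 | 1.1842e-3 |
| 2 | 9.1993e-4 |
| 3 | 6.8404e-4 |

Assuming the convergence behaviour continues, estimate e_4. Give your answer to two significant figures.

First estimate the order: p ≈ ln(e_3/e_2) / ln(e_2/e_1) = ln(6.8404e-4/9.1993e-4)/ln(9.1993e-4/1.1842e-3) = ln(0.743578)/ln(0.776837) ≈ 1.1733.
Then e_4 ≈ e_3·(e_3/e_2)^p = 6.8404e-4·(0.743578)^1.1733 = 6.8404e-4·0.706362 ≈ 0.0004832.

4.8e-4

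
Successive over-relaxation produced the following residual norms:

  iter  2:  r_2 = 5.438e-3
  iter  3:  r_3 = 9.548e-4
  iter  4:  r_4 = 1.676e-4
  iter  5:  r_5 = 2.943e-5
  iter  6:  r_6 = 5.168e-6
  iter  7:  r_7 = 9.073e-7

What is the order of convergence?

Consecutive ratios: r_7/r_6 = 9.073e-7/5.168e-6 = 0.175561, r_6/r_5 = 5.168e-6/2.943e-5 = 0.175603.
p ≈ ln(0.175561)/ln(0.175603) = -1.7398/-1.7395 ≈ 1.00.
So the convergence is linear (order 1).

1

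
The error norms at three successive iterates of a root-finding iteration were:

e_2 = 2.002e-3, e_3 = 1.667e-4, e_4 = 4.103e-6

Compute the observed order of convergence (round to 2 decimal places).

p ≈ ln(e_4/e_3) / ln(e_3/e_2)
  = ln(4.103e-6/1.667e-4) / ln(1.667e-4/2.002e-3)
  = ln(0.0246131) / ln(0.0832667)
  = -3.70448 / -2.48571 ≈ 1.49031

1.49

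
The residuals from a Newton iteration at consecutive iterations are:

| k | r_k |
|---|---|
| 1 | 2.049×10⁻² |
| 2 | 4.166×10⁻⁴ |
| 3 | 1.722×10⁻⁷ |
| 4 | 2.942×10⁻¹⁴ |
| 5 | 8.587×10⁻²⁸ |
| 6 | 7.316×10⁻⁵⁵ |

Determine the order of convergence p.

Consecutive ratios: r_6/r_5 = 7.316×10⁻⁵⁵/8.587×10⁻²⁸ = 8.51986e-28, r_5/r_4 = 8.587×10⁻²⁸/2.942×10⁻¹⁴ = 2.91876e-14.
p ≈ ln(8.51986e-28)/ln(2.91876e-14) = -62.3300/-31.1650 ≈ 2.00.
So the convergence is quadratic (order 2).

2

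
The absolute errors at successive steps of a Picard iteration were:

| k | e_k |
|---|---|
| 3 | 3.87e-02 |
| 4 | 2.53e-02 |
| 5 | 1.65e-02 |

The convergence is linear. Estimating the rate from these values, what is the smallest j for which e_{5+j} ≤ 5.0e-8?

30

Rate ρ ≈ e_5/e_4 = 1.65e-02/2.53e-02 = 0.6522.
After j more steps, e_{5+j} ≈ 1.65e-02·ρ^j; need ρ^j ≤ 5.0e-8/1.65e-02 = 3.0303e-06.
j ≥ ln(3.0303e-06)/ln(0.6522) = -12.7068/-0.42740 = 29.730.
So 30 more iterations are needed.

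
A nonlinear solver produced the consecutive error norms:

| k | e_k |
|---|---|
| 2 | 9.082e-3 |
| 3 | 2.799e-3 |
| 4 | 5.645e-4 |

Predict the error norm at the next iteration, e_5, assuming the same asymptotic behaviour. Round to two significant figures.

First estimate the order: p ≈ ln(e_4/e_3) / ln(e_3/e_2) = ln(5.645e-4/2.799e-3)/ln(2.799e-3/9.082e-3) = ln(0.201679)/ln(0.308192) ≈ 1.3603.
Then e_5 ≈ e_4·(e_4/e_3)^p = 5.645e-4·(0.201679)^1.3603 = 5.645e-4·0.113274 ≈ 6.394e-05.

6.4e-5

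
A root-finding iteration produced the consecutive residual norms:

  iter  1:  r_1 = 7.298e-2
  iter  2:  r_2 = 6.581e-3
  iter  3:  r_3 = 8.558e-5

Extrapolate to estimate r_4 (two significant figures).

3.4e-8

First estimate the order: p ≈ ln(r_3/r_2) / ln(r_2/r_1) = ln(8.558e-5/6.581e-3)/ln(6.581e-3/7.298e-2) = ln(0.0130041)/ln(0.0901754) ≈ 1.8049.
Then r_4 ≈ r_3·(r_3/r_2)^p = 8.558e-5·(0.0130041)^1.8049 = 8.558e-5·0.000394551 ≈ 3.377e-08.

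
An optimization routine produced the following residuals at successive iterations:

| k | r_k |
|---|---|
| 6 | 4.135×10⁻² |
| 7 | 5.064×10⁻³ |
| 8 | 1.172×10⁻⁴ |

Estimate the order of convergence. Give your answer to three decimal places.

p ≈ ln(r_8/r_7) / ln(r_7/r_6)
  = ln(1.172×10⁻⁴/5.064×10⁻³) / ln(5.064×10⁻³/4.135×10⁻²)
  = ln(0.0231438) / ln(0.122467)
  = -3.766028 / -2.099914 ≈ 1.793420

1.793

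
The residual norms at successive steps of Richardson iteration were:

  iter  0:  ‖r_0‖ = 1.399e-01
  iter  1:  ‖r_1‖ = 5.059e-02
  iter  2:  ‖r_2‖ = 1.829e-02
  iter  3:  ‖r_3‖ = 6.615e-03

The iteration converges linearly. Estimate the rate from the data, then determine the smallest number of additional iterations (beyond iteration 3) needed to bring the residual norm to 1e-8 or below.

14

Rate ρ ≈ ‖r_3‖/‖r_2‖ = 6.615e-03/1.829e-02 = 0.3617.
After j more steps, ‖r_{3+j}‖ ≈ 6.615e-03·ρ^j; need ρ^j ≤ 1e-8/6.615e-03 = 1.51172e-06.
j ≥ ln(1.51172e-06)/ln(0.3617) = -13.4023/-1.01694 = 13.179.
So 14 more iterations are needed.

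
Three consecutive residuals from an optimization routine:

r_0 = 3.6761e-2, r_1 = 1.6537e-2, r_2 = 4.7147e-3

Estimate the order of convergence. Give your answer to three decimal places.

1.571

p ≈ ln(r_2/r_1) / ln(r_1/r_0)
  = ln(4.7147e-3/1.6537e-2) / ln(1.6537e-2/3.6761e-2)
  = ln(0.2851) / ln(0.449852)
  = -1.254915 / -0.798837 ≈ 1.570927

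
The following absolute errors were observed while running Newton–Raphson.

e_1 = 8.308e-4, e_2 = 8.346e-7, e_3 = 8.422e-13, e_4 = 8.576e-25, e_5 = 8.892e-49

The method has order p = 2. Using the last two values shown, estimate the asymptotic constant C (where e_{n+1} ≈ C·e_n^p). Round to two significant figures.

1.2

C ≈ e_5 / e_4^2
  = 8.892e-49 / (8.576e-25)^2
  = 8.892e-49 / 7.35478e-49 ≈ 1.209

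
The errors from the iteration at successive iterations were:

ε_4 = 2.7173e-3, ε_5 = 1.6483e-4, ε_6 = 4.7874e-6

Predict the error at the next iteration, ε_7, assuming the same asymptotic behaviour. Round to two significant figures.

5.5e-8

First estimate the order: p ≈ ln(ε_6/ε_5) / ln(ε_5/ε_4) = ln(4.7874e-6/1.6483e-4)/ln(1.6483e-4/2.7173e-3) = ln(0.0290445)/ln(0.0606595) ≈ 1.2628.
Then ε_7 ≈ ε_6·(ε_6/ε_5)^p = 4.7874e-6·(0.0290445)^1.2628 = 4.7874e-6·0.0114593 ≈ 5.486e-08.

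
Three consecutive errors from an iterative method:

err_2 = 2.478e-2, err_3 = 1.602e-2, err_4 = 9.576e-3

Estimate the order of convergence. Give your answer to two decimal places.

p ≈ ln(err_4/err_3) / ln(err_3/err_2)
  = ln(9.576e-3/1.602e-2) / ln(1.602e-2/2.478e-2)
  = ln(0.597753) / ln(0.646489)
  = -0.51458 / -0.43620 ≈ 1.17969

1.18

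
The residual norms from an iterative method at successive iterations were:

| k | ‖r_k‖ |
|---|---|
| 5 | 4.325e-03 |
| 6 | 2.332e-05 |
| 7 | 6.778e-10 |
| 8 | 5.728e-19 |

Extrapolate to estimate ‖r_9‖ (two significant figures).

4.1e-37

First estimate the order: p ≈ ln(‖r_8‖/‖r_7‖) / ln(‖r_7‖/‖r_6‖) = ln(5.728e-19/6.778e-10)/ln(6.778e-10/2.332e-05) = ln(8.45087e-10)/ln(2.90652e-05) ≈ 2.0000.
Then ‖r_9‖ ≈ ‖r_8‖·(‖r_8‖/‖r_7‖)^p = 5.728e-19·(8.45087e-10)^2.0000 = 5.728e-19·7.14172e-19 ≈ 4.091e-37.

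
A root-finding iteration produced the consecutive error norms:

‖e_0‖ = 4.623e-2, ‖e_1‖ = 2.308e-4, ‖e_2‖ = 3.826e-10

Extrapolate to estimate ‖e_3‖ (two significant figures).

1.2e-24

First estimate the order: p ≈ ln(‖e_2‖/‖e_1‖) / ln(‖e_1‖/‖e_0‖) = ln(3.826e-10/2.308e-4)/ln(2.308e-4/4.623e-2) = ln(1.65771e-06)/ln(0.00499243) ≈ 2.5114.
Then ‖e_3‖ ≈ ‖e_2‖·(‖e_2‖/‖e_1‖)^p = 3.826e-10·(1.65771e-06)^2.5114 = 3.826e-10·3.04e-15 ≈ 1.163e-24.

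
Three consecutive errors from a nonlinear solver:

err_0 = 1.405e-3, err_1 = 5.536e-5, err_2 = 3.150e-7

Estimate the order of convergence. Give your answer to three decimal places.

1.598

p ≈ ln(err_2/err_1) / ln(err_1/err_0)
  = ln(3.150e-7/5.536e-5) / ln(5.536e-5/1.405e-3)
  = ln(0.00569003) / ln(0.0394021)
  = -5.169040 / -3.233936 ≈ 1.598374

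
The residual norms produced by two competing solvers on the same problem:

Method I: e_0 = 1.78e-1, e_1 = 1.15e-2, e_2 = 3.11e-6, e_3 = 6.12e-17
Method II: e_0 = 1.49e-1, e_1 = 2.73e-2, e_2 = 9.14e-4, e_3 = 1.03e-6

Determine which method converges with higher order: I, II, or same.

I

Method I: p ≈ ln(6.12e-17/3.11e-6)/ln(3.11e-6/1.15e-2) ≈ 3.00.
Method II: p ≈ ln(1.03e-6/9.14e-4)/ln(9.14e-4/2.73e-2) ≈ 2.00.
Method I has the higher order (≈3.0 vs ≈2.0).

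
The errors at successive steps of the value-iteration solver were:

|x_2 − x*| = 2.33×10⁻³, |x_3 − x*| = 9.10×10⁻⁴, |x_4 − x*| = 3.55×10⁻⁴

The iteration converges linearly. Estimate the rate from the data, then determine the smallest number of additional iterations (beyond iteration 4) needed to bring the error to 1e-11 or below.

19

Rate ρ ≈ |x_4 − x*|/|x_3 − x*| = 3.55×10⁻⁴/9.10×10⁻⁴ = 0.3901.
After j more steps, |x_{4+j} − x*| ≈ 3.55×10⁻⁴·ρ^j; need ρ^j ≤ 1e-11/3.55×10⁻⁴ = 2.8169e-08.
j ≥ ln(2.8169e-08)/ln(0.3901) = -17.3850/-0.94135 = 18.468.
So 19 more iterations are needed.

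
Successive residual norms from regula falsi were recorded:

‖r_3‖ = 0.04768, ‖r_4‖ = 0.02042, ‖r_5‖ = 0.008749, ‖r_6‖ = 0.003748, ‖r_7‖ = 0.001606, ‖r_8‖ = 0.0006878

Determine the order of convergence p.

Consecutive ratios: ‖r_8‖/‖r_7‖ = 0.0006878/0.001606 = 0.428269, ‖r_7‖/‖r_6‖ = 0.001606/0.003748 = 0.428495.
p ≈ ln(0.428269)/ln(0.428495) = -0.8480/-0.8475 ≈ 1.00.
So the convergence is linear (order 1).

1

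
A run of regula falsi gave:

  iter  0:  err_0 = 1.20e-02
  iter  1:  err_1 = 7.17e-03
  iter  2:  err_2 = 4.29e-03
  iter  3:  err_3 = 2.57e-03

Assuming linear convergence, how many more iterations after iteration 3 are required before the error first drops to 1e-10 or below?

Rate ρ ≈ err_3/err_2 = 2.57e-03/4.29e-03 = 0.5991.
After j more steps, err_{3+j} ≈ 2.57e-03·ρ^j; need ρ^j ≤ 1e-10/2.57e-03 = 3.89105e-08.
j ≥ ln(3.89105e-08)/ln(0.5991) = -17.0620/-0.51233 = 33.303.
So 34 more iterations are needed.

34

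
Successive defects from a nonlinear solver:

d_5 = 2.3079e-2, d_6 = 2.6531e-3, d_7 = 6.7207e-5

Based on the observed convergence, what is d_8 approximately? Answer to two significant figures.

First estimate the order: p ≈ ln(d_7/d_6) / ln(d_6/d_5) = ln(6.7207e-5/2.6531e-3)/ln(2.6531e-3/2.3079e-2) = ln(0.0253315)/ln(0.114957) ≈ 1.6992.
Then d_8 ≈ d_7·(d_7/d_6)^p = 6.7207e-5·(0.0253315)^1.6992 = 6.7207e-5·0.00193866 ≈ 1.303e-07.

1.3e-7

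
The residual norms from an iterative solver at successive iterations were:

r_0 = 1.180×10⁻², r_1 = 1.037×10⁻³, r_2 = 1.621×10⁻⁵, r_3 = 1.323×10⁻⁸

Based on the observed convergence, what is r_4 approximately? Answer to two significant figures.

6.9e-14

First estimate the order: p ≈ ln(r_3/r_2) / ln(r_2/r_1) = ln(1.323×10⁻⁸/1.621×10⁻⁵)/ln(1.621×10⁻⁵/1.037×10⁻³) = ln(0.000816163)/ln(0.0156316) ≈ 1.7100.
Then r_4 ≈ r_3·(r_3/r_2)^p = 1.323×10⁻⁸·(0.000816163)^1.7100 = 1.323×10⁻⁸·5.23767e-06 ≈ 6.929e-14.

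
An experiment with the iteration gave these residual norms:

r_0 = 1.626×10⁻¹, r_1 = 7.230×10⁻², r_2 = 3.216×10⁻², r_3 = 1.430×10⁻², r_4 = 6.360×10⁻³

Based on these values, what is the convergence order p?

Consecutive ratios: r_4/r_3 = 6.360×10⁻³/1.430×10⁻² = 0.444755, r_3/r_2 = 1.430×10⁻²/3.216×10⁻² = 0.444652.
p ≈ ln(0.444755)/ln(0.444652) = -0.8102/-0.8105 ≈ 1.00.
So the convergence is linear (order 1).

1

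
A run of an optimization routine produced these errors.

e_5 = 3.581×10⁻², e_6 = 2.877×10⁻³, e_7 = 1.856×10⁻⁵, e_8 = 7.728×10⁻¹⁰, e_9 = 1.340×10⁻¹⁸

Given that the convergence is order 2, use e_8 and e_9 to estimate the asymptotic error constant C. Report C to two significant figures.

C ≈ e_9 / e_8^2
  = 1.340×10⁻¹⁸ / (7.728×10⁻¹⁰)^2
  = 1.340×10⁻¹⁸ / 5.9722e-19 ≈ 2.2437

2.2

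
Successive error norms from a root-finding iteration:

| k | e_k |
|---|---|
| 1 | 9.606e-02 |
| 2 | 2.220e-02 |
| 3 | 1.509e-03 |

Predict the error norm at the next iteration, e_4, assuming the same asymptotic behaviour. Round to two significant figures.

1.1e-5

First estimate the order: p ≈ ln(e_3/e_2) / ln(e_2/e_1) = ln(1.509e-03/2.220e-02)/ln(2.220e-02/9.606e-02) = ln(0.067973)/ln(0.231106) ≈ 1.8354.
Then e_4 ≈ e_3·(e_3/e_2)^p = 1.509e-03·(0.067973)^1.8354 = 1.509e-03·0.00719234 ≈ 1.085e-05.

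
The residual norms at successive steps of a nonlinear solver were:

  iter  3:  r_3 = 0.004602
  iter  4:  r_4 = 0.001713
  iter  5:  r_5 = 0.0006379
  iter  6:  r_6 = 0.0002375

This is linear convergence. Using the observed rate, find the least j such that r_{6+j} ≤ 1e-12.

Rate ρ ≈ r_6/r_5 = 0.0002375/0.0006379 = 0.3723.
After j more steps, r_{6+j} ≈ 0.0002375·ρ^j; need ρ^j ≤ 1e-12/0.0002375 = 4.21053e-09.
j ≥ ln(4.21053e-09)/ln(0.3723) = -19.2857/-0.98806 = 19.519.
So 20 more iterations are needed.

20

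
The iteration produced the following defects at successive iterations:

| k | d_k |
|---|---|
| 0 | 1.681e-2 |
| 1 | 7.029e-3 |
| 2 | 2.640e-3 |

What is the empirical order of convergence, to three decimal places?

p ≈ ln(d_2/d_1) / ln(d_1/d_0)
  = ln(2.640e-3/7.029e-3) / ln(7.029e-3/1.681e-2)
  = ln(0.375587) / ln(0.418144)
  = -0.979265 / -0.871929 ≈ 1.123102

1.123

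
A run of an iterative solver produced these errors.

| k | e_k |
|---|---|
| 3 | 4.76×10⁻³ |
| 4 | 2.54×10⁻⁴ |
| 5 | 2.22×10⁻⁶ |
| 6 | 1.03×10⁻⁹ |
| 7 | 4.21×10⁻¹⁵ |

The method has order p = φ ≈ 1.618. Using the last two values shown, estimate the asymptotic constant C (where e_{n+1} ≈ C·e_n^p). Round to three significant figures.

C ≈ e_7 / e_6^1.618
  = 4.21×10⁻¹⁵ / (1.03×10⁻⁹)^1.618
  = 4.21×10⁻¹⁵ / 2.87588e-15 ≈ 1.4639

1.46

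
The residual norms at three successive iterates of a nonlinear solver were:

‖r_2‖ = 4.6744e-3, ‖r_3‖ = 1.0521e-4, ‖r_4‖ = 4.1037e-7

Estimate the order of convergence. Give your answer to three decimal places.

p ≈ ln(‖r_4‖/‖r_3‖) / ln(‖r_3‖/‖r_2‖)
  = ln(4.1037e-7/1.0521e-4) / ln(1.0521e-4/4.6744e-3)
  = ln(0.00390048) / ln(0.0225077)
  = -5.546656 / -3.793898 ≈ 1.461994

1.462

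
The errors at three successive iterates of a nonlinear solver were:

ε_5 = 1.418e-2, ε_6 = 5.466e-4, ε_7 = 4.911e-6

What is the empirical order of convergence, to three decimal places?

p ≈ ln(ε_7/ε_6) / ln(ε_6/ε_5)
  = ln(4.911e-6/5.466e-4) / ln(5.466e-4/1.418e-2)
  = ln(0.00898463) / ln(0.0385472)
  = -4.712240 / -3.255872 ≈ 1.447305

1.447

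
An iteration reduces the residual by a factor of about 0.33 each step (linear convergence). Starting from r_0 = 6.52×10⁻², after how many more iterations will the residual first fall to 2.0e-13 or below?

After k steps, r_k ≈ 6.52×10⁻²·0.33^k.
Need 0.33^k ≤ 2.0e-13/6.52×10⁻² = 3.06748e-12.
k ≥ ln(3.06748e-12)/ln(0.33) = -26.5102/-1.10866 = 23.912.
Smallest integer k = 24.

24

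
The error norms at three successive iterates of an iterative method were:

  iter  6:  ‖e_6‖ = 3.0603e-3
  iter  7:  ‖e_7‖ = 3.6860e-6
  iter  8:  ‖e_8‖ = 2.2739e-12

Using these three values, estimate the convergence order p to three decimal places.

p ≈ ln(‖e_8‖/‖e_7‖) / ln(‖e_7‖/‖e_6‖)
  = ln(2.2739e-12/3.6860e-6) / ln(3.6860e-6/3.0603e-3)
  = ln(6.16902e-07) / ln(0.00120446)
  = -14.298556 / -6.721724 ≈ 2.127216

2.127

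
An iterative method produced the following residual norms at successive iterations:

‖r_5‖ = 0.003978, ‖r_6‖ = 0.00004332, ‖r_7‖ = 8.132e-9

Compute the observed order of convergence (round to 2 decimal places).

p ≈ ln(‖r_7‖/‖r_6‖) / ln(‖r_6‖/‖r_5‖)
  = ln(8.132e-9/0.00004332) / ln(0.00004332/0.003978)
  = ln(0.000187719) / ln(0.0108899)
  = -8.58056 / -4.51992 ≈ 1.89839

1.90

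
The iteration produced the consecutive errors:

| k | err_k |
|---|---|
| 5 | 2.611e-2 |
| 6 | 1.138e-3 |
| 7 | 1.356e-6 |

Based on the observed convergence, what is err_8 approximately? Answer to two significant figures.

7.1e-13

First estimate the order: p ≈ ln(err_7/err_6) / ln(err_6/err_5) = ln(1.356e-6/1.138e-3)/ln(1.138e-3/2.611e-2) = ln(0.00119156)/ln(0.0435848) ≈ 2.1489.
Then err_8 ≈ err_7·(err_7/err_6)^p = 1.356e-6·(0.00119156)^2.1489 = 1.356e-6·5.21033e-07 ≈ 7.065e-13.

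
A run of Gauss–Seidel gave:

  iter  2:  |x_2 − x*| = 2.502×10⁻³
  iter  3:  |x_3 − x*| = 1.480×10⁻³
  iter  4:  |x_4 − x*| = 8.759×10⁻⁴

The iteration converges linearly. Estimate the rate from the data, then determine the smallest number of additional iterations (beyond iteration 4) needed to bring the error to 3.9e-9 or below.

24

Rate ρ ≈ |x_4 − x*|/|x_3 − x*| = 8.759×10⁻⁴/1.480×10⁻³ = 0.5918.
After j more steps, |x_{4+j} − x*| ≈ 8.759×10⁻⁴·ρ^j; need ρ^j ≤ 3.9e-9/8.759×10⁻⁴ = 4.45256e-06.
j ≥ ln(4.45256e-06)/ln(0.5918) = -12.3220/-0.52459 = 23.489.
So 24 more iterations are needed.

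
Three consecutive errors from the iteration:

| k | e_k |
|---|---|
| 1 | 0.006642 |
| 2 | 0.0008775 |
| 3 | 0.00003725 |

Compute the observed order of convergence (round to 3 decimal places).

p ≈ ln(e_3/e_2) / ln(e_2/e_1)
  = ln(0.00003725/0.0008775) / ln(0.0008775/0.006642)
  = ln(0.0424501) / ln(0.132114)
  = -3.159426 / -2.024090 ≈ 1.560912

1.561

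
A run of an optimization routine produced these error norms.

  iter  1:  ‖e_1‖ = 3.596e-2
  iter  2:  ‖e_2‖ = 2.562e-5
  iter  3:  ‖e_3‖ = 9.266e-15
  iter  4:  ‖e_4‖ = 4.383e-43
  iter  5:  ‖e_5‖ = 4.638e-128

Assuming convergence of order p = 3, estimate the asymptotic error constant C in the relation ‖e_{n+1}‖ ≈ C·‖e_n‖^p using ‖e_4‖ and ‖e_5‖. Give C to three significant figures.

0.551

C ≈ ‖e_5‖ / ‖e_4‖^3
  = 4.638e-128 / (4.383e-43)^3
  = 4.638e-128 / 8.42004e-128 ≈ 0.55083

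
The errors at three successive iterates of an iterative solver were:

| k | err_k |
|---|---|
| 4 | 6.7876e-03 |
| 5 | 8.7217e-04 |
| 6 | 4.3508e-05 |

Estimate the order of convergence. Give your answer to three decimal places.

p ≈ ln(err_6/err_5) / ln(err_5/err_4)
  = ln(4.3508e-05/8.7217e-04) / ln(8.7217e-04/6.7876e-03)
  = ln(0.0498848) / ln(0.128495)
  = -2.998039 / -2.051865 ≈ 1.461129

1.461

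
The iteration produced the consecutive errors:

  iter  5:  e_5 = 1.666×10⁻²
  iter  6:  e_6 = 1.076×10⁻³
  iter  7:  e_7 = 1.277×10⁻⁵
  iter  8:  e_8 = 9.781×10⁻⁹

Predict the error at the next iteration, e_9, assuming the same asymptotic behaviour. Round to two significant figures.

First estimate the order: p ≈ ln(e_8/e_7) / ln(e_7/e_6) = ln(9.781×10⁻⁹/1.277×10⁻⁵)/ln(1.277×10⁻⁵/1.076×10⁻³) = ln(0.000765936)/ln(0.011868) ≈ 1.6181.
Then e_9 ≈ e_8·(e_8/e_7)^p = 9.781×10⁻⁹·(0.000765936)^1.6181 = 9.781×10⁻⁹·9.08473e-06 ≈ 8.886e-14.

8.9e-14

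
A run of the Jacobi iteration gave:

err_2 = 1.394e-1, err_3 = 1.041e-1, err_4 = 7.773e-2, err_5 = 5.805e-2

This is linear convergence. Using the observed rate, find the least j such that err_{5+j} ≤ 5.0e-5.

Rate ρ ≈ err_5/err_4 = 5.805e-2/7.773e-2 = 0.7468.
After j more steps, err_{5+j} ≈ 5.805e-2·ρ^j; need ρ^j ≤ 5.0e-5/5.805e-2 = 0.000861326.
j ≥ ln(0.000861326)/ln(0.7468) = -7.0570/-0.29196 = 24.171.
So 25 more iterations are needed.

25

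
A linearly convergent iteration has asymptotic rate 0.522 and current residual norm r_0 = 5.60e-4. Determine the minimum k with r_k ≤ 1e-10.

After k steps, r_k ≈ 5.60e-4·0.522^k.
Need 0.522^k ≤ 1e-10/5.60e-4 = 1.78571e-07.
k ≥ ln(1.78571e-07)/ln(0.522) = -15.5383/-0.65009 = 23.902.
Smallest integer k = 24.

24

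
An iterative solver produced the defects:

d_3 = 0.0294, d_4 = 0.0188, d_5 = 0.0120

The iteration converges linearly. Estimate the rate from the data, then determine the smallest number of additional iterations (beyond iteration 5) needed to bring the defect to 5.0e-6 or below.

18

Rate ρ ≈ d_5/d_4 = 0.0120/0.0188 = 0.6383.
After j more steps, d_{5+j} ≈ 0.0120·ρ^j; need ρ^j ≤ 5.0e-6/0.0120 = 0.000416667.
j ≥ ln(0.000416667)/ln(0.6383) = -7.7832/-0.44895 = 17.336.
So 18 more iterations are needed.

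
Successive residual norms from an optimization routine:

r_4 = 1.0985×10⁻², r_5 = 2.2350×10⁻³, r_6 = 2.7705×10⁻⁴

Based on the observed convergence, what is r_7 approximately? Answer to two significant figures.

1.8e-5

First estimate the order: p ≈ ln(r_6/r_5) / ln(r_5/r_4) = ln(2.7705×10⁻⁴/2.2350×10⁻³)/ln(2.2350×10⁻³/1.0985×10⁻²) = ln(0.12396)/ln(0.203459) ≈ 1.3112.
Then r_7 ≈ r_6·(r_6/r_5)^p = 2.7705×10⁻⁴·(0.12396)^1.3112 = 2.7705×10⁻⁴·0.0647308 ≈ 1.793e-05.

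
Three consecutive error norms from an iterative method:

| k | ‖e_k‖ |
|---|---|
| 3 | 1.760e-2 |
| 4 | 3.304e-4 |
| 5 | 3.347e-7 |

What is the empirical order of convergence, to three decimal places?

1.734

p ≈ ln(‖e_5‖/‖e_4‖) / ln(‖e_4‖/‖e_3‖)
  = ln(3.347e-7/3.304e-4) / ln(3.304e-4/1.760e-2)
  = ln(0.00101301) / ln(0.0187727)
  = -6.894829 / -3.975352 ≈ 1.734395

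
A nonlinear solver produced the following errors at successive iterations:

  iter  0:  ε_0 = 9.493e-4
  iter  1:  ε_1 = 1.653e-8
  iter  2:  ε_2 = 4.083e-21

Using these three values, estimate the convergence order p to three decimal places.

p ≈ ln(ε_2/ε_1) / ln(ε_1/ε_0)
  = ln(4.083e-21/1.653e-8) / ln(1.653e-8/9.493e-4)
  = ln(2.47005e-13) / ln(1.74128e-05)
  = -29.029368 / -10.958305 ≈ 2.649075

2.649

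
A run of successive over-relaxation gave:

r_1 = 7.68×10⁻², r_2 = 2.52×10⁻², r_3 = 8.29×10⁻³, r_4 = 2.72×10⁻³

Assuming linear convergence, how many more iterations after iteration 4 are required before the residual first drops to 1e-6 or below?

Rate ρ ≈ r_4/r_3 = 2.72×10⁻³/8.29×10⁻³ = 0.3281.
After j more steps, r_{4+j} ≈ 2.72×10⁻³·ρ^j; need ρ^j ≤ 1e-6/2.72×10⁻³ = 0.000367647.
j ≥ ln(0.000367647)/ln(0.3281) = -7.9084/-1.11444 = 7.096.
So 8 more iterations are needed.

8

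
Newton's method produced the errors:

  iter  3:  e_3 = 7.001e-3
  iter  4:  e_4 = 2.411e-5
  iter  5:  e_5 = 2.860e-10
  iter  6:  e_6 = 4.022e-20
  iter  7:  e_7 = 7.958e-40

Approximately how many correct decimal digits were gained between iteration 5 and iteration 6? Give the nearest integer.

Digits gained ≈ log₁₀(e_5/e_6) = log₁₀(2.860e-10/4.022e-20) = log₁₀(7.11089e+09) ≈ 9.852.

10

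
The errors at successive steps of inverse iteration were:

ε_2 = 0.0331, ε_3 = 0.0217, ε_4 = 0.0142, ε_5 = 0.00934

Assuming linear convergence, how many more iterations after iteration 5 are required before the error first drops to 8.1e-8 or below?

Rate ρ ≈ ε_5/ε_4 = 0.00934/0.0142 = 0.6577.
After j more steps, ε_{5+j} ≈ 0.00934·ρ^j; need ρ^j ≤ 8.1e-8/0.00934 = 8.67238e-06.
j ≥ ln(8.67238e-06)/ln(0.6577) = -11.6554/-0.41901 = 27.817.
So 28 more iterations are needed.

28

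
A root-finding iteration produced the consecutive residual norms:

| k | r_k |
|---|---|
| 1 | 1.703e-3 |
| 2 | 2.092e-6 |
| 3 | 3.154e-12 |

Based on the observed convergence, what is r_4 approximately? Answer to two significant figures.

7.2e-24

First estimate the order: p ≈ ln(r_3/r_2) / ln(r_2/r_1) = ln(3.154e-12/2.092e-6)/ln(2.092e-6/1.703e-3) = ln(1.50765e-06)/ln(0.00122842) ≈ 2.0001.
Then r_4 ≈ r_3·(r_3/r_2)^p = 3.154e-12·(1.50765e-06)^2.0001 = 3.154e-12·2.26996e-12 ≈ 7.159e-24.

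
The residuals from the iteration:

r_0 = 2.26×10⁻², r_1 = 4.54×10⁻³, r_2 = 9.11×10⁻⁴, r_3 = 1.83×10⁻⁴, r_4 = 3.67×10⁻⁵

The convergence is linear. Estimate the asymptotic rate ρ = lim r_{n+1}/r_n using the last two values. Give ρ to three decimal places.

ρ ≈ r_4/r_3 = 3.67×10⁻⁵/1.83×10⁻⁴ = 0.20055

0.201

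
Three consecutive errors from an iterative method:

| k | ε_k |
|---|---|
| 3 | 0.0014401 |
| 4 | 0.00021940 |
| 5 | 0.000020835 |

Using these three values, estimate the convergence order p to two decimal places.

1.25

p ≈ ln(ε_5/ε_4) / ln(ε_4/ε_3)
  = ln(0.000020835/0.00021940) / ln(0.00021940/0.0014401)
  = ln(0.0949635) / ln(0.152351)
  = -2.35426 / -1.88157 ≈ 1.25122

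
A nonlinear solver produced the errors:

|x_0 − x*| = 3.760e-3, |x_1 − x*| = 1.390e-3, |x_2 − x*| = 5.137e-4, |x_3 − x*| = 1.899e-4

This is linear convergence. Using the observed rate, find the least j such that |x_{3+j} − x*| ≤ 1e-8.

Rate ρ ≈ |x_3 − x*|/|x_2 − x*| = 1.899e-4/5.137e-4 = 0.3697.
After j more steps, |x_{3+j} − x*| ≈ 1.899e-4·ρ^j; need ρ^j ≤ 1e-8/1.899e-4 = 5.26593e-05.
j ≥ ln(5.26593e-05)/ln(0.3697) = -9.8517/-0.99506 = 9.901.
So 10 more iterations are needed.

10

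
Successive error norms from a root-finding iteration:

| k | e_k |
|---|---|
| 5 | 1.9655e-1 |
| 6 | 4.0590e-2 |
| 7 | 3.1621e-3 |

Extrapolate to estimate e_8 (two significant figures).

5.1e-5

First estimate the order: p ≈ ln(e_7/e_6) / ln(e_6/e_5) = ln(3.1621e-3/4.0590e-2)/ln(4.0590e-2/1.9655e-1) = ln(0.0779034)/ln(0.206512) ≈ 1.6180.
Then e_8 ≈ e_7·(e_7/e_6)^p = 3.1621e-3·(0.0779034)^1.6180 = 3.1621e-3·0.0160893 ≈ 5.088e-05.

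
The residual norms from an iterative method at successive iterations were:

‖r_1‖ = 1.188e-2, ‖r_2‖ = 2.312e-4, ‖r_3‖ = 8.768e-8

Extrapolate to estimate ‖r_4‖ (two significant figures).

1.3e-14

First estimate the order: p ≈ ln(‖r_3‖/‖r_2‖) / ln(‖r_2‖/‖r_1‖) = ln(8.768e-8/2.312e-4)/ln(2.312e-4/1.188e-2) = ln(0.000379239)/ln(0.0194613) ≈ 1.9997.
Then ‖r_4‖ ≈ ‖r_3‖·(‖r_3‖/‖r_2‖)^p = 8.768e-8·(0.000379239)^1.9997 = 8.768e-8·1.44163e-07 ≈ 1.264e-14.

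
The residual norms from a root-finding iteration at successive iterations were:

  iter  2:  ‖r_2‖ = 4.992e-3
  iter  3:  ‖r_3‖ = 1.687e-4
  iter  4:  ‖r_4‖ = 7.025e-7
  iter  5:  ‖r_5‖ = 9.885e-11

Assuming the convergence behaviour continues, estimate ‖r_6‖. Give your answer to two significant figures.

First estimate the order: p ≈ ln(‖r_5‖/‖r_4‖) / ln(‖r_4‖/‖r_3‖) = ln(9.885e-11/7.025e-7)/ln(7.025e-7/1.687e-4) = ln(0.000140712)/ln(0.0041642) ≈ 1.6180.
Then ‖r_6‖ ≈ ‖r_5‖·(‖r_5‖/‖r_4‖)^p = 9.885e-11·(0.000140712)^1.6180 = 9.885e-11·5.86138e-07 ≈ 5.794e-17.

5.8e-17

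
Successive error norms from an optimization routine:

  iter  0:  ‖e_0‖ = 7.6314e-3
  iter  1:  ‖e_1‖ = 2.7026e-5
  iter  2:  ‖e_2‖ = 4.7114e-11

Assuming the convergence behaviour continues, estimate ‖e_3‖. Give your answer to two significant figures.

First estimate the order: p ≈ ln(‖e_2‖/‖e_1‖) / ln(‖e_1‖/‖e_0‖) = ln(4.7114e-11/2.7026e-5)/ln(2.7026e-5/7.6314e-3) = ln(1.74328e-06)/ln(0.00354142) ≈ 2.3497.
Then ‖e_3‖ ≈ ‖e_2‖·(‖e_2‖/‖e_1‖)^p = 4.7114e-11·(1.74328e-06)^2.3497 = 4.7114e-11·2.94402e-14 ≈ 1.387e-24.

1.4e-24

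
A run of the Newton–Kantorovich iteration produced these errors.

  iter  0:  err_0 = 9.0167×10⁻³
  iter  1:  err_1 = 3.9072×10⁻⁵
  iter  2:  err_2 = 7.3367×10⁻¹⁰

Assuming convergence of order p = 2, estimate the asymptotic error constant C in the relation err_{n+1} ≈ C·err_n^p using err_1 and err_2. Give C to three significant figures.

0.481

C ≈ err_2 / err_1^2
  = 7.3367×10⁻¹⁰ / (3.9072×10⁻⁵)^2
  = 7.3367×10⁻¹⁰ / 1.52662e-09 ≈ 0.48058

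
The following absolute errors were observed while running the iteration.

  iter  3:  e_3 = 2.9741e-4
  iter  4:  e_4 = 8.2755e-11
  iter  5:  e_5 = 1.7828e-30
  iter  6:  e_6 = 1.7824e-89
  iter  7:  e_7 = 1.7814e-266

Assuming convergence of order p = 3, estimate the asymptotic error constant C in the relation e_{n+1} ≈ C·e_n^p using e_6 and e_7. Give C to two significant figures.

3.1

C ≈ e_7 / e_6^3
  = 1.7814e-266 / (1.7824e-89)^3
  = 1.7814e-266 / 5.6626e-267 ≈ 3.1459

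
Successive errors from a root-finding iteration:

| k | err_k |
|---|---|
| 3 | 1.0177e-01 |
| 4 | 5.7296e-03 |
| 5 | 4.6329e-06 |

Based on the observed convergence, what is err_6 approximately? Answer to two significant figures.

First estimate the order: p ≈ ln(err_5/err_4) / ln(err_4/err_3) = ln(4.6329e-06/5.7296e-03)/ln(5.7296e-03/1.0177e-01) = ln(0.00080859)/ln(0.0562995) ≈ 2.4748.
Then err_6 ≈ err_5·(err_5/err_4)^p = 4.6329e-06·(0.00080859)^2.4748 = 4.6329e-06·2.22457e-08 ≈ 1.031e-13.

1.0e-13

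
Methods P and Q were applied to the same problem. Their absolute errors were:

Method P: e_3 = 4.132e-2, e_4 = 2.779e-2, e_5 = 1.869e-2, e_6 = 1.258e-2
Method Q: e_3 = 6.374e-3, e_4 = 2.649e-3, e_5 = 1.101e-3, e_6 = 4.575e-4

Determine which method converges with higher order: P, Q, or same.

same

Method P: p ≈ ln(1.258e-2/1.869e-2)/ln(1.869e-2/2.779e-2) ≈ 1.00.
Method Q: p ≈ ln(4.575e-4/1.101e-3)/ln(1.101e-3/2.649e-3) ≈ 1.00.
Both orders ≈ 1.0 — effectively the same.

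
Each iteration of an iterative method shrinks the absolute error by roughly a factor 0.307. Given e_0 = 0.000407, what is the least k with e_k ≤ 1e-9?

11

After k steps, e_k ≈ 0.000407·0.307^k.
Need 0.307^k ≤ 1e-9/0.000407 = 2.457e-06.
k ≥ ln(2.457e-06)/ln(0.307) = -12.9166/-1.18091 = 10.938.
Smallest integer k = 11.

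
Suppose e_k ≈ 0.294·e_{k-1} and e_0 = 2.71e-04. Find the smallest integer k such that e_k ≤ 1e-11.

After k steps, e_k ≈ 2.71e-04·0.294^k.
Need 0.294^k ≤ 1e-11/2.71e-04 = 3.69004e-08.
k ≥ ln(3.69004e-08)/ln(0.294) = -17.1150/-1.22418 = 13.981.
Smallest integer k = 14.

14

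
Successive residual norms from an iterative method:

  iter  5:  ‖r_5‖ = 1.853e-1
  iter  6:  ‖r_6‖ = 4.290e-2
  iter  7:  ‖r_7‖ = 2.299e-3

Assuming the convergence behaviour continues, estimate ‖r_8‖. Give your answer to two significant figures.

First estimate the order: p ≈ ln(‖r_7‖/‖r_6‖) / ln(‖r_6‖/‖r_5‖) = ln(2.299e-3/4.290e-2)/ln(4.290e-2/1.853e-1) = ln(0.0535897)/ln(0.231516) ≈ 2.0001.
Then ‖r_8‖ ≈ ‖r_7‖·(‖r_7‖/‖r_6‖)^p = 2.299e-3·(0.0535897)^2.0001 = 2.299e-3·0.00287102 ≈ 6.6e-06.

6.6e-6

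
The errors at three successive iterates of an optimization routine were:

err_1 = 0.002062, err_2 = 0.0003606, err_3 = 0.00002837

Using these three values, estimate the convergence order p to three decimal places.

1.458

p ≈ ln(err_3/err_2) / ln(err_2/err_1)
  = ln(0.00002837/0.0003606) / ln(0.0003606/0.002062)
  = ln(0.0786744) / ln(0.174879)
  = -2.542437 / -1.743661 ≈ 1.458103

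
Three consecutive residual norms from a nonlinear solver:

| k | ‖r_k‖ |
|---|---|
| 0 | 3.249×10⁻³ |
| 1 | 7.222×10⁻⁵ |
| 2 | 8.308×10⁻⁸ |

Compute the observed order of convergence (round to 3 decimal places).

1.778

p ≈ ln(‖r_2‖/‖r_1‖) / ln(‖r_1‖/‖r_0‖)
  = ln(8.308×10⁻⁸/7.222×10⁻⁵) / ln(7.222×10⁻⁵/3.249×10⁻³)
  = ln(0.00115037) / ln(0.0222284)
  = -6.767672 / -3.806385 ≈ 1.777979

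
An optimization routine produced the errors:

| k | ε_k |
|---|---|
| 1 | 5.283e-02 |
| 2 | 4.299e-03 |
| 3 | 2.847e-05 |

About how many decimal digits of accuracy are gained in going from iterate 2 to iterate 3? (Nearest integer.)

2

Digits gained ≈ log₁₀(ε_2/ε_3) = log₁₀(4.299e-03/2.847e-05) = log₁₀(151.001) ≈ 2.179.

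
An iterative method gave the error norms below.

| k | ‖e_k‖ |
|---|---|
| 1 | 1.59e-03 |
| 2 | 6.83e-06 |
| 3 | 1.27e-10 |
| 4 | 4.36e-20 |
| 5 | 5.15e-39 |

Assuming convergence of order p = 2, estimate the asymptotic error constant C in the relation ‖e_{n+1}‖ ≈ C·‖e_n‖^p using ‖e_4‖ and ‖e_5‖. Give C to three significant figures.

C ≈ ‖e_5‖ / ‖e_4‖^2
  = 5.15e-39 / (4.36e-20)^2
  = 5.15e-39 / 1.90096e-39 ≈ 2.7092

2.71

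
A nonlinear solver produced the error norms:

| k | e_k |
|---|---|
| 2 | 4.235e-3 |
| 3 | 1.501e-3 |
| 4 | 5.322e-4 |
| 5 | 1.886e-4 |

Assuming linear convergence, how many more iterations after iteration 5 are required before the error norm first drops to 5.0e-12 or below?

Rate ρ ≈ e_5/e_4 = 1.886e-4/5.322e-4 = 0.3544.
After j more steps, e_{5+j} ≈ 1.886e-4·ρ^j; need ρ^j ≤ 5.0e-12/1.886e-4 = 2.65111e-08.
j ≥ ln(2.65111e-08)/ln(0.3544) = -17.4457/-1.03733 = 16.818.
So 17 more iterations are needed.

17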